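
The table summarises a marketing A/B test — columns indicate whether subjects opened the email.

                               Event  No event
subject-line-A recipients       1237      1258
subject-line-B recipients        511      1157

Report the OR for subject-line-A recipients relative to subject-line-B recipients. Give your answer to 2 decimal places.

OR = (1237 × 1157) / (1258 × 511) = 1431209/642838 ≈ 2.23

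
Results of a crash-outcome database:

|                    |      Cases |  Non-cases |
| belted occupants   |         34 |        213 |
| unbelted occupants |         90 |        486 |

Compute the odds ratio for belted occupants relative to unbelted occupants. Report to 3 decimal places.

OR = 0.862

odds, belted occupants = 34/213 = 0.1596
odds, unbelted occupants = 90/486 = 0.1852
OR = 0.1596 / 0.1852 = 0.862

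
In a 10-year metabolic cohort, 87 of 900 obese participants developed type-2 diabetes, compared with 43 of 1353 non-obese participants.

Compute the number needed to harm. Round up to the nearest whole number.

risk, obese participants = 87/900 = 0.096667
risk, non-obese participants = 43/1353 = 0.031781
absolute risk difference = 0.064885
1 / 0.064885 = 15.412 → round up → 16

16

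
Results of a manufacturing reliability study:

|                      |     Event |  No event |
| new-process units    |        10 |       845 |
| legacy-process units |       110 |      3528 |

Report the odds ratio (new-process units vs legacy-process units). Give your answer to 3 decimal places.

OR = (10 × 3528) / (845 × 110) = 35280/92950 ≈ 0.380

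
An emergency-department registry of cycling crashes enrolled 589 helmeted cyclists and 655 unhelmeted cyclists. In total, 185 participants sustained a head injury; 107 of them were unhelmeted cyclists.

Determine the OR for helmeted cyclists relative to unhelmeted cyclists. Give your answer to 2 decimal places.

helmeted cyclists with the outcome: 185 − 107 = 78
helmeted cyclists without the outcome: 589 − 78 = 511
unhelmeted cyclists without the outcome: 655 − 107 = 548
OR = (78 × 548) / (511 × 107) = 42744/54677 ≈ 0.78

OR = 0.78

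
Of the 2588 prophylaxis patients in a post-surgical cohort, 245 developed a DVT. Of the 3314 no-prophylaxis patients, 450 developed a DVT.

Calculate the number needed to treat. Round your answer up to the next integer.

risk, prophylaxis patients = 245/2588 = 0.094668
risk, no-prophylaxis patients = 450/3314 = 0.135788
absolute risk difference = 0.041120
1 / 0.041120 = 24.319 → round up → 25

25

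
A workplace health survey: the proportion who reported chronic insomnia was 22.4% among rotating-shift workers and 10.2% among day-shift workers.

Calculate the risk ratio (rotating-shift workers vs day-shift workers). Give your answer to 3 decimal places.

RR = 0.2240 / 0.1020 = 2.196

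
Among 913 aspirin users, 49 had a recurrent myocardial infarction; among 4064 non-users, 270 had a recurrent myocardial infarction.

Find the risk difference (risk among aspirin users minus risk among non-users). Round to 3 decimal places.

RD: -0.013

risk, aspirin users = 49/913 = 0.0537
risk, non-users = 270/4064 = 0.0664
risk difference = 0.0537 − 0.0664 = -0.013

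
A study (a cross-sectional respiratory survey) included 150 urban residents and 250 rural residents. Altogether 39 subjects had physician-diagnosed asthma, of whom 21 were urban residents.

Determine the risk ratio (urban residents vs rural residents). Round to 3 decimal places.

urban residents without the outcome: 150 − 21 = 129
rural residents with the outcome: 39 − 21 = 18
rural residents without the outcome: 250 − 18 = 232
risk, urban residents = 21/150 = 0.1400
risk, rural residents = 18/250 = 0.0720
RR = 0.1400 / 0.0720 = 1.944

1.944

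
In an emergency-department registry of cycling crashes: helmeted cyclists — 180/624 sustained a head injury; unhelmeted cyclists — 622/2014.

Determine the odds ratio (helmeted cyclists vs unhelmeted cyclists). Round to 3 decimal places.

OR ≈ 0.907

odds, helmeted cyclists = 180/444 = 0.4054
odds, unhelmeted cyclists = 622/1392 = 0.4468
OR = 0.4054 / 0.4468 = 0.907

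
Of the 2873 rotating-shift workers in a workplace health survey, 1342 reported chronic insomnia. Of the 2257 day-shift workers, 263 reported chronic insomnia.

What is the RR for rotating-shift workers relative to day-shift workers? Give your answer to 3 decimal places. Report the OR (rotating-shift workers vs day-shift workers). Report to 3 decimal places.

RR = 4.009; OR = 6.646

risk, rotating-shift workers = 1342/2873 = 0.4671
risk, day-shift workers = 263/2257 = 0.1165
RR = 0.4671 / 0.1165 = 4.009
odds, rotating-shift workers = 1342/1531 = 0.8766
odds, day-shift workers = 263/1994 = 0.1319
OR = 0.8766 / 0.1319 = 6.646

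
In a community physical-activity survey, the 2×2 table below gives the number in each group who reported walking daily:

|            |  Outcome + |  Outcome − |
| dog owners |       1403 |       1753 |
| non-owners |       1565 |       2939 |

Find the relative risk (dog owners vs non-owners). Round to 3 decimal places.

1.279

risk, dog owners = 1403/3156 = 0.4446
risk, non-owners = 1565/4504 = 0.3475
RR = 0.4446 / 0.3475 = 1.279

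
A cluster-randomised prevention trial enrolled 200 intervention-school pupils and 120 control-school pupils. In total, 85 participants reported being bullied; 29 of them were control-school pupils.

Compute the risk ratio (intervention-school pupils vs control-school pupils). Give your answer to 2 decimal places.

RR = 1.16

intervention-school pupils with the outcome: 85 − 29 = 56
intervention-school pupils without the outcome: 200 − 56 = 144
control-school pupils without the outcome: 120 − 29 = 91
risk, intervention-school pupils = 56/200 = 0.2800
risk, control-school pupils = 29/120 = 0.2417
RR = 0.2800 / 0.2417 = 1.16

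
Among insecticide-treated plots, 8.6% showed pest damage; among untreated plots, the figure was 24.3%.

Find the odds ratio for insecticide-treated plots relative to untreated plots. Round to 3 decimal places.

OR: 0.293

odds, insecticide-treated plots = 0.0860/0.9140 = 0.0941
odds, untreated plots = 0.2430/0.7570 = 0.3210
OR = 0.0941 / 0.3210 = 0.293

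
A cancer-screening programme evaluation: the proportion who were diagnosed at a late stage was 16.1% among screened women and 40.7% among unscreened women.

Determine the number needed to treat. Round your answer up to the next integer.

absolute risk difference = 0.246000
1 / 0.246000 = 4.065 → round up → 5

NNT = 5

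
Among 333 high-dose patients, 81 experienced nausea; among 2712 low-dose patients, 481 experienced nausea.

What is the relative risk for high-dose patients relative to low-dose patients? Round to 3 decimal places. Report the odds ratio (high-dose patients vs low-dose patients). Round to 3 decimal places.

RR = 1.371; OR = 1.491

risk, high-dose patients = 81/333 = 0.2432
risk, low-dose patients = 481/2712 = 0.1774
RR = 0.2432 / 0.1774 = 1.371
odds, high-dose patients = 81/252 = 0.3214
odds, low-dose patients = 481/2231 = 0.2156
OR = 0.3214 / 0.2156 = 1.491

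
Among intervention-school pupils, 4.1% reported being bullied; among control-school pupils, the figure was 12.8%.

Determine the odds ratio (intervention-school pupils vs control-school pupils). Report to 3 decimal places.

0.291

odds, intervention-school pupils = 0.04100/0.95900 = 0.04275
odds, control-school pupils = 0.12800/0.87200 = 0.14679
OR = 0.04275 / 0.14679 = 0.291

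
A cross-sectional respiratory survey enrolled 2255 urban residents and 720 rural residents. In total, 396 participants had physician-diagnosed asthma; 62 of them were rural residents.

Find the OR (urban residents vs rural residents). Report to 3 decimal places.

urban residents with the outcome: 396 − 62 = 334
urban residents without the outcome: 2255 − 334 = 1921
rural residents without the outcome: 720 − 62 = 658
OR = (334 × 658) / (1921 × 62) = 219772/119102 ≈ 1.845

1.845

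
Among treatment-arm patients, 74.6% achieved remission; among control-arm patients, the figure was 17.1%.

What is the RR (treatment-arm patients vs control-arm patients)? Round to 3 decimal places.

RR = 0.7460 / 0.1710 = 4.363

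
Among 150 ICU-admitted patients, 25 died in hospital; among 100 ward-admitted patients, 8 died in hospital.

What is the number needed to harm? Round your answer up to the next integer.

risk, ICU-admitted patients = 25/150 = 0.166667
risk, ward-admitted patients = 8/100 = 0.080000
absolute risk difference = 0.086667
1 / 0.086667 = 11.538 → round up → 12

12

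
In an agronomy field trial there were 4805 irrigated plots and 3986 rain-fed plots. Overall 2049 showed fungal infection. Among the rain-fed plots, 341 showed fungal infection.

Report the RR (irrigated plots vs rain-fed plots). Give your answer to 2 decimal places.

irrigated plots with the outcome: 2049 − 341 = 1708
irrigated plots without the outcome: 4805 − 1708 = 3097
rain-fed plots without the outcome: 3986 − 341 = 3645
risk, irrigated plots = 1708/4805 = 0.3555
risk, rain-fed plots = 341/3986 = 0.0855
RR = 0.3555 / 0.0855 = 4.16

4.16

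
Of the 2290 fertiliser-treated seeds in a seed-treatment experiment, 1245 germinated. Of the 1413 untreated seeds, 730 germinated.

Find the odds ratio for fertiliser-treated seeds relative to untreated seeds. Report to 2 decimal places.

OR = (1245 × 683) / (1045 × 730) = 850335/762850 ≈ 1.11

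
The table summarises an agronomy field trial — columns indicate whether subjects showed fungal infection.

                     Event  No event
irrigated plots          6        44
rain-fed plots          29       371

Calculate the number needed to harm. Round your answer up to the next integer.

risk, irrigated plots = 6/50 = 0.120000
risk, rain-fed plots = 29/400 = 0.072500
absolute risk difference = 0.047500
1 / 0.047500 = 21.053 → round up → 22

NNH = 22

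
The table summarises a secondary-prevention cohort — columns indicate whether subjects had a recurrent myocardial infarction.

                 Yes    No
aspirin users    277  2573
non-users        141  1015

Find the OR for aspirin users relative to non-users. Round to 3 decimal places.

OR = 0.775

odds, aspirin users = 277/2573 = 0.1077
odds, non-users = 141/1015 = 0.1389
OR = 0.1077 / 0.1389 = 0.775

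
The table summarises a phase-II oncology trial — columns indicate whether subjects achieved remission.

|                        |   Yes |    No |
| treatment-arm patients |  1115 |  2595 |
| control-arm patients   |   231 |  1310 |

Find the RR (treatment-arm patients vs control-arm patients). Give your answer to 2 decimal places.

risk, treatment-arm patients = 1115/3710 = 0.3005
risk, control-arm patients = 231/1541 = 0.1499
RR = 0.3005 / 0.1499 = 2.00

2.00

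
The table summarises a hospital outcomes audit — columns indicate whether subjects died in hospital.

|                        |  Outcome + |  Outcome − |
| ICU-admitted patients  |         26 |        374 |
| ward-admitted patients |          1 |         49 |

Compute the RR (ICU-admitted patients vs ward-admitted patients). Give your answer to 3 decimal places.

risk, ICU-admitted patients = 26/400 = 0.06500
risk, ward-admitted patients = 1/50 = 0.02000
RR = 0.06500 / 0.02000 = 3.250

RR: 3.250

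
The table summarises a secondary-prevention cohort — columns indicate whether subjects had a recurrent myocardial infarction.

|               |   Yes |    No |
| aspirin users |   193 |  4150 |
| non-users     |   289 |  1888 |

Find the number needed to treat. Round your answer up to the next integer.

NNT = 12

risk, aspirin users = 193/4343 = 0.044439
risk, non-users = 289/2177 = 0.132751
absolute risk difference = 0.088312
1 / 0.088312 = 11.323 → round up → 12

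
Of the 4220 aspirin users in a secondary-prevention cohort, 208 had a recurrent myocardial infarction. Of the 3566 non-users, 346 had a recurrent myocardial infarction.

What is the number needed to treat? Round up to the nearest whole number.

risk, aspirin users = 208/4220 = 0.049289
risk, non-users = 346/3566 = 0.097027
absolute risk difference = 0.047738
1 / 0.047738 = 20.948 → round up → 21

NNT = 21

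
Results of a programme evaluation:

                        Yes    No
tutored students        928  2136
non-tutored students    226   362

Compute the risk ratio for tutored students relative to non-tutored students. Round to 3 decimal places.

RR ≈ 0.788

risk, tutored students = 928/3064 = 0.3029
risk, non-tutored students = 226/588 = 0.3844
RR = 0.3029 / 0.3844 = 0.788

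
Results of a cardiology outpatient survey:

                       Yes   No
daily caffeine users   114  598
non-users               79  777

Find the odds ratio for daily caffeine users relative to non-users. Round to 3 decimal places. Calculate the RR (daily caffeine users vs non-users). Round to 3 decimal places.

OR = (114 × 777) / (598 × 79) = 88578/47242 ≈ 1.875
risk, daily caffeine users = 114/712 = 0.1601
risk, non-users = 79/856 = 0.0923
RR = 0.1601 / 0.0923 = 1.735

OR = 1.875; RR = 1.735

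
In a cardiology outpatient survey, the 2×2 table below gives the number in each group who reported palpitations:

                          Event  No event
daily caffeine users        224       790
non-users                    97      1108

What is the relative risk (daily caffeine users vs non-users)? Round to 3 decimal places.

RR: 2.744

risk, daily caffeine users = 224/1014 = 0.2209
risk, non-users = 97/1205 = 0.0805
RR = 0.2209 / 0.0805 = 2.744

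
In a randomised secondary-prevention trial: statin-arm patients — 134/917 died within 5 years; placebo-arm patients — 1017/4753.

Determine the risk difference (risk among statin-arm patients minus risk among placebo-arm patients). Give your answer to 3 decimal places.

RD ≈ -0.068

risk, statin-arm patients = 134/917 = 0.1461
risk, placebo-arm patients = 1017/4753 = 0.2140
risk difference = 0.1461 − 0.2140 = -0.068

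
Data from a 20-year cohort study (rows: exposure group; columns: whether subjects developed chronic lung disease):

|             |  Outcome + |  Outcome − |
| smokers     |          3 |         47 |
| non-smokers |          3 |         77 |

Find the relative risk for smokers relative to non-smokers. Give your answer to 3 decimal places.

RR ≈ 1.600

risk, smokers = 3/50 = 0.06000
risk, non-smokers = 3/80 = 0.03750
RR = 0.06000 / 0.03750 = 1.600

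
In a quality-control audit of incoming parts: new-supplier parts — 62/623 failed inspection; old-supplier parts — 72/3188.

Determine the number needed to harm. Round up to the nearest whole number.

13

risk, new-supplier parts = 62/623 = 0.099518
risk, old-supplier parts = 72/3188 = 0.022585
absolute risk difference = 0.076934
1 / 0.076934 = 12.998 → round up → 13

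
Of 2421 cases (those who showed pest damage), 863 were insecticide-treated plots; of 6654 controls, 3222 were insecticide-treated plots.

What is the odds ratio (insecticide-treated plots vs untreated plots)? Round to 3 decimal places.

OR = (863 × 3432) / (3222 × 1558) = 2961816/5019876 ≈ 0.590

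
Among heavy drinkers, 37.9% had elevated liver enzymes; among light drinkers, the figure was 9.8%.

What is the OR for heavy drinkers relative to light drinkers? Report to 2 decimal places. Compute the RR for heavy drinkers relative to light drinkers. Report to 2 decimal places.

odds, heavy drinkers = 0.3790/0.6210 = 0.6103
odds, light drinkers = 0.0980/0.9020 = 0.1086
OR = 0.6103 / 0.1086 = 5.62
RR = 0.3790 / 0.0980 = 3.87

OR = 5.62; RR = 3.87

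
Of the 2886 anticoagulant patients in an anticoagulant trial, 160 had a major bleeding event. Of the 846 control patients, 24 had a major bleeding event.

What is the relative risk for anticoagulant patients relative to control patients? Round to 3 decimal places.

risk, anticoagulant patients = 160/2886 = 0.05544
risk, control patients = 24/846 = 0.02837
RR = 0.05544 / 0.02837 = 1.954

RR: 1.954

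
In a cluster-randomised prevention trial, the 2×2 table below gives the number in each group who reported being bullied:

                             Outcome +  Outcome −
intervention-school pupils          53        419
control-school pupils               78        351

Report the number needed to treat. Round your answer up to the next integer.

risk, intervention-school pupils = 53/472 = 0.112288
risk, control-school pupils = 78/429 = 0.181818
absolute risk difference = 0.069530
1 / 0.069530 = 14.382 → round up → 15

NNT: 15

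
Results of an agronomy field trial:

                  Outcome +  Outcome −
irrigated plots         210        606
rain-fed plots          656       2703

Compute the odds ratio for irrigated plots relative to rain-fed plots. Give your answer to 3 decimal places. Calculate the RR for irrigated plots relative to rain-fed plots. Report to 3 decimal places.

OR = 1.428; RR = 1.318

OR = (210 × 2703) / (606 × 656) = 567630/397536 ≈ 1.428
risk, irrigated plots = 210/816 = 0.2574
risk, rain-fed plots = 656/3359 = 0.1953
RR = 0.2574 / 0.1953 = 1.318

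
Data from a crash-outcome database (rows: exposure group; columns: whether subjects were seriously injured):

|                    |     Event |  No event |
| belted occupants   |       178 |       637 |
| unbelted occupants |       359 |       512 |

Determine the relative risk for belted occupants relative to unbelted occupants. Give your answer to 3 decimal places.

risk, belted occupants = 178/815 = 0.2184
risk, unbelted occupants = 359/871 = 0.4122
RR = 0.2184 / 0.4122 = 0.530

0.530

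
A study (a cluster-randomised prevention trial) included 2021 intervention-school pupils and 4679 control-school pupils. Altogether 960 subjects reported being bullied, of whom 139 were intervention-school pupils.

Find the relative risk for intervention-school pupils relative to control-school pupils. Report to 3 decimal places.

0.392

intervention-school pupils without the outcome: 2021 − 139 = 1882
control-school pupils with the outcome: 960 − 139 = 821
control-school pupils without the outcome: 4679 − 821 = 3858
risk, intervention-school pupils = 139/2021 = 0.0688
risk, control-school pupils = 821/4679 = 0.1755
RR = 0.0688 / 0.1755 = 0.392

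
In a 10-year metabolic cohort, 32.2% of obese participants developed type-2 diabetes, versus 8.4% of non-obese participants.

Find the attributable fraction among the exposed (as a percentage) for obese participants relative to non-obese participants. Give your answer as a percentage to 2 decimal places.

AR% = (0.3220 − 0.0840) / 0.3220 = 0.7391 → 73.91%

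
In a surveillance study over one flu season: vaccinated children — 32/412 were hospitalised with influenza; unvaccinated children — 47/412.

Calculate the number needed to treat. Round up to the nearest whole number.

28

risk, vaccinated children = 32/412 = 0.077670
risk, unvaccinated children = 47/412 = 0.114078
absolute risk difference = 0.036408
1 / 0.036408 = 27.466 → round up → 28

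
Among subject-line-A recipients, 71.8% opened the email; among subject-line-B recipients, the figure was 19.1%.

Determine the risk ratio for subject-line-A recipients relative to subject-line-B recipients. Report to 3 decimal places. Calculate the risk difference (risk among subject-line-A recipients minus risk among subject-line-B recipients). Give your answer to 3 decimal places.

RR = 3.759; RD = 0.527

RR = 0.7180 / 0.1910 = 3.759
risk difference = 0.7180 − 0.1910 = 0.527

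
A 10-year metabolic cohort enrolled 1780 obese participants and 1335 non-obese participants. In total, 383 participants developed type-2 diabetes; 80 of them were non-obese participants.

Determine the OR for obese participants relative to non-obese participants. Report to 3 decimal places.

OR: 3.218

obese participants with the outcome: 383 − 80 = 303
obese participants without the outcome: 1780 − 303 = 1477
non-obese participants without the outcome: 1335 − 80 = 1255
OR = (303 × 1255) / (1477 × 80) = 380265/118160 ≈ 3.218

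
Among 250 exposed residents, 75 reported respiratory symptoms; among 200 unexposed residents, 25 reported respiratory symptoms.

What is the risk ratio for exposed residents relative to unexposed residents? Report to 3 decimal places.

risk, exposed residents = 75/250 = 0.3000
risk, unexposed residents = 25/200 = 0.1250
RR = 0.3000 / 0.1250 = 2.400

2.400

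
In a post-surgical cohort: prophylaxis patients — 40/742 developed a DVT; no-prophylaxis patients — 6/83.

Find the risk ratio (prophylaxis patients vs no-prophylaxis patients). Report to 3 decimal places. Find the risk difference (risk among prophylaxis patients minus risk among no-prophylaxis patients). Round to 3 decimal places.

risk, prophylaxis patients = 40/742 = 0.0539
risk, no-prophylaxis patients = 6/83 = 0.0723
RR = 0.0539 / 0.0723 = 0.746
risk difference = 0.0539 − 0.0723 = -0.018

RR = 0.746; RD = -0.018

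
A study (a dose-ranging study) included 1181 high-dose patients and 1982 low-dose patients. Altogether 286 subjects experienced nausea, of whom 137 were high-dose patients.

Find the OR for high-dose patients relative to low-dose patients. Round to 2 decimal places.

OR = 1.61

high-dose patients without the outcome: 1181 − 137 = 1044
low-dose patients with the outcome: 286 − 137 = 149
low-dose patients without the outcome: 1982 − 149 = 1833
odds, high-dose patients = 137/1044 = 0.1312
odds, low-dose patients = 149/1833 = 0.0813
OR = 0.1312 / 0.0813 = 1.61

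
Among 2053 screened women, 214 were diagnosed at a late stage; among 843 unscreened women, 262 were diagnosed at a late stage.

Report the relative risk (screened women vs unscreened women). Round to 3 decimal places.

RR ≈ 0.335

risk, screened women = 214/2053 = 0.1042
risk, unscreened women = 262/843 = 0.3108
RR = 0.1042 / 0.3108 = 0.335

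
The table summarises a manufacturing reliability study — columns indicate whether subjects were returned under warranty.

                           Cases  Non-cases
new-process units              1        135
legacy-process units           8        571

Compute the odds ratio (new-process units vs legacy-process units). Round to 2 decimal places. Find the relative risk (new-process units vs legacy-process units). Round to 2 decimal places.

OR = 0.53; RR = 0.53

OR = (1 × 571) / (135 × 8) = 571/1080 ≈ 0.53
risk, new-process units = 1/136 = 0.00735
risk, legacy-process units = 8/579 = 0.01382
RR = 0.00735 / 0.01382 = 0.53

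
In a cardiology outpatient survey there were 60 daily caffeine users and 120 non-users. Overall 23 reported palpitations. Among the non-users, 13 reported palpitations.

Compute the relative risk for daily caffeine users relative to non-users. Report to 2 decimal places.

daily caffeine users with the outcome: 23 − 13 = 10
daily caffeine users without the outcome: 60 − 10 = 50
non-users without the outcome: 120 − 13 = 107
risk, daily caffeine users = 10/60 = 0.1667
risk, non-users = 13/120 = 0.1083
RR = 0.1667 / 0.1083 = 1.54

RR = 1.54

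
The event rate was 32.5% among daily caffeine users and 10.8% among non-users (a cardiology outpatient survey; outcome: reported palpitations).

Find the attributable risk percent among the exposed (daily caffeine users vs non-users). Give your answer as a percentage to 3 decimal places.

AR% = (0.3250 − 0.1080) / 0.3250 = 0.6677 → 66.769%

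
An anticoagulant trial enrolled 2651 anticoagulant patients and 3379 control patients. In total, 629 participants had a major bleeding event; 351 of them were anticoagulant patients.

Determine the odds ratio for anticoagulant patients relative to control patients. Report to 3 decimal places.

OR = 1.702

anticoagulant patients without the outcome: 2651 − 351 = 2300
control patients with the outcome: 629 − 351 = 278
control patients without the outcome: 3379 − 278 = 3101
OR = (351 × 3101) / (2300 × 278) = 1088451/639400 ≈ 1.702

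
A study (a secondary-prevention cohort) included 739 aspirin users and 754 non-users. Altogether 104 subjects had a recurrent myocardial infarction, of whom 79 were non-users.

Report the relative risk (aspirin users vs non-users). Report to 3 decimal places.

aspirin users with the outcome: 104 − 79 = 25
aspirin users without the outcome: 739 − 25 = 714
non-users without the outcome: 754 − 79 = 675
risk, aspirin users = 25/739 = 0.03383
risk, non-users = 79/754 = 0.10477
RR = 0.03383 / 0.10477 = 0.323

0.323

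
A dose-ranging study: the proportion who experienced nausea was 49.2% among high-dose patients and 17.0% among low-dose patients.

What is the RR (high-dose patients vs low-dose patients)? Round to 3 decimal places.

RR = 0.4920 / 0.1700 = 2.894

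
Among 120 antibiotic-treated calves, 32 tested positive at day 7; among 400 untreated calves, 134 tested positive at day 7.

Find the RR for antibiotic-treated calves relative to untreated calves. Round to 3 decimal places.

risk, antibiotic-treated calves = 32/120 = 0.2667
risk, untreated calves = 134/400 = 0.3350
RR = 0.2667 / 0.3350 = 0.796

RR = 0.796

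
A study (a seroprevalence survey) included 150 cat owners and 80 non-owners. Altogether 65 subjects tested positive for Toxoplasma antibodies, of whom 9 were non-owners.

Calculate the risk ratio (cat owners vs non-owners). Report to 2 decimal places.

3.32

cat owners with the outcome: 65 − 9 = 56
cat owners without the outcome: 150 − 56 = 94
non-owners without the outcome: 80 − 9 = 71
risk, cat owners = 56/150 = 0.3733
risk, non-owners = 9/80 = 0.1125
RR = 0.3733 / 0.1125 = 3.32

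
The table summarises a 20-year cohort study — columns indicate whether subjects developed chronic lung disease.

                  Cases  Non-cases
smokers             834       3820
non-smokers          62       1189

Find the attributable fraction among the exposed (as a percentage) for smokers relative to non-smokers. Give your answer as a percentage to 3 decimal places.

risk, smokers = 834/4654 = 0.17920
risk, non-smokers = 62/1251 = 0.04956
AR% = (0.17920 − 0.04956) / 0.17920 = 0.7234 → 72.344%

72.344%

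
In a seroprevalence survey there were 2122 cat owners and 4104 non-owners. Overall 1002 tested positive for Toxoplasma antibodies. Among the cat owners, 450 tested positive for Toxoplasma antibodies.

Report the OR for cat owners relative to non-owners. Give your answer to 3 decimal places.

OR ≈ 1.732

cat owners without the outcome: 2122 − 450 = 1672
non-owners with the outcome: 1002 − 450 = 552
non-owners without the outcome: 4104 − 552 = 3552
odds, cat owners = 450/1672 = 0.2691
odds, non-owners = 552/3552 = 0.1554
OR = 0.2691 / 0.1554 = 1.732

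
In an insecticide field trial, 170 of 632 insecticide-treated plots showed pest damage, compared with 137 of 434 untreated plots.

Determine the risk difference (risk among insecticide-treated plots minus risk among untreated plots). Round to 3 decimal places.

RD = -0.047

risk, insecticide-treated plots = 170/632 = 0.2690
risk, untreated plots = 137/434 = 0.3157
risk difference = 0.2690 − 0.3157 = -0.047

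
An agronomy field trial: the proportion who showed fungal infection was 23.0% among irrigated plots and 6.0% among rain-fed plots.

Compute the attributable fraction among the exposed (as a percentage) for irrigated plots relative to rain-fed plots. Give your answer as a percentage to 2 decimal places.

AR% = (0.2300 − 0.0600) / 0.2300 = 0.7391 → 73.91%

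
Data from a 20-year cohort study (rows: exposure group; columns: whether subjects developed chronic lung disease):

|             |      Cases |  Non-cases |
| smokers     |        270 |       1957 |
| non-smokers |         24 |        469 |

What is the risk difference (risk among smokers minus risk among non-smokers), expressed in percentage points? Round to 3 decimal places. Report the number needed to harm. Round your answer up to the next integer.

RD = 7.256; NNH = 14

risk, smokers = 270/2227 = 0.12124
risk, non-smokers = 24/493 = 0.04868
risk difference = 0.12124 − 0.04868 = 0.07256 → 7.256 percentage points
absolute risk difference = 0.072558
1 / 0.072558 = 13.782 → round up → 14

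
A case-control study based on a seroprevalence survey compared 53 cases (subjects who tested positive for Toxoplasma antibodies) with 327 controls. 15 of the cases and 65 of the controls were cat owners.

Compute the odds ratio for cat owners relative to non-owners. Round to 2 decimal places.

1.59

odds, cat owners = 15/65 = 0.2308
odds, non-owners = 38/262 = 0.1450
OR = 0.2308 / 0.1450 = 1.59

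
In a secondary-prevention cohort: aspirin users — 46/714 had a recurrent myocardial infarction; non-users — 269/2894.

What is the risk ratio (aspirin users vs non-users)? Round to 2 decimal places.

risk, aspirin users = 46/714 = 0.0644
risk, non-users = 269/2894 = 0.0930
RR = 0.0644 / 0.0930 = 0.69

RR = 0.69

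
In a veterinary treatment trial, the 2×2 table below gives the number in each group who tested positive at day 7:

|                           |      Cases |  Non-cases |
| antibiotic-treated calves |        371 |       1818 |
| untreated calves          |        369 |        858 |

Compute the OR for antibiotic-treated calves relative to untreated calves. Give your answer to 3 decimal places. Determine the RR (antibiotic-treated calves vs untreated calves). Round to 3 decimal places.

OR = 0.475; RR = 0.564

odds, antibiotic-treated calves = 371/1818 = 0.2041
odds, untreated calves = 369/858 = 0.4301
OR = 0.2041 / 0.4301 = 0.475
risk, antibiotic-treated calves = 371/2189 = 0.1695
risk, untreated calves = 369/1227 = 0.3007
RR = 0.1695 / 0.3007 = 0.564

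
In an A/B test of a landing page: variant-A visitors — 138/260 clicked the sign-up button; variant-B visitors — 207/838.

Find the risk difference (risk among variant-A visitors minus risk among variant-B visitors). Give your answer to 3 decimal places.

RD: 0.284

risk, variant-A visitors = 138/260 = 0.5308
risk, variant-B visitors = 207/838 = 0.2470
risk difference = 0.5308 − 0.2470 = 0.284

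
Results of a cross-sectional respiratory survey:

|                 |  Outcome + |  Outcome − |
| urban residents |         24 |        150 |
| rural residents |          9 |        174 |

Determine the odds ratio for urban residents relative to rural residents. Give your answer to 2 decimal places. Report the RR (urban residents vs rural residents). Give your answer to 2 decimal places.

odds, urban residents = 24/150 = 0.16000
odds, rural residents = 9/174 = 0.05172
OR = 0.16000 / 0.05172 = 3.09
risk, urban residents = 24/174 = 0.13793
risk, rural residents = 9/183 = 0.04918
RR = 0.13793 / 0.04918 = 2.80

OR = 3.09; RR = 2.80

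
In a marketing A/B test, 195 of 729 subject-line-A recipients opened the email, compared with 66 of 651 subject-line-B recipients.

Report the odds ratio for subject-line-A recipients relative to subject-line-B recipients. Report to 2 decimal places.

odds, subject-line-A recipients = 195/534 = 0.3652
odds, subject-line-B recipients = 66/585 = 0.1128
OR = 0.3652 / 0.1128 = 3.24

3.24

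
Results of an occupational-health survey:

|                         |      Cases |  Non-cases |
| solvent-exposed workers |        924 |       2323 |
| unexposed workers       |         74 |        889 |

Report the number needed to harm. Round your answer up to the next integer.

5

risk, solvent-exposed workers = 924/3247 = 0.284570
risk, unexposed workers = 74/963 = 0.076843
absolute risk difference = 0.207727
1 / 0.207727 = 4.814 → round up → 5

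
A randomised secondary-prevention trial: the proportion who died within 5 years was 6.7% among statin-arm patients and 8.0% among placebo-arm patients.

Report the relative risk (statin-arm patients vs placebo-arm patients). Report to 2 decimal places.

RR = 0.0670 / 0.0800 = 0.84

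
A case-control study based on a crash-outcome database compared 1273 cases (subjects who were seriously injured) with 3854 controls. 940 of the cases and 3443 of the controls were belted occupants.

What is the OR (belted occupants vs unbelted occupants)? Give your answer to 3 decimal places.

odds, belted occupants = 940/3443 = 0.2730
odds, unbelted occupants = 333/411 = 0.8102
OR = 0.2730 / 0.8102 = 0.337

0.337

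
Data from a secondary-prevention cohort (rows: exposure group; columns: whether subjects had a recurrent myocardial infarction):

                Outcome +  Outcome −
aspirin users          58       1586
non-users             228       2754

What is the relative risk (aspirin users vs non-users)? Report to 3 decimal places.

0.461

risk, aspirin users = 58/1644 = 0.03528
risk, non-users = 228/2982 = 0.07646
RR = 0.03528 / 0.07646 = 0.461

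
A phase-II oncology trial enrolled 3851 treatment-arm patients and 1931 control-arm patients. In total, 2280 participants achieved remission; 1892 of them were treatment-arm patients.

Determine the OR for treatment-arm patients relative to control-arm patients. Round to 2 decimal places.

OR: 3.84

treatment-arm patients without the outcome: 3851 − 1892 = 1959
control-arm patients with the outcome: 2280 − 1892 = 388
control-arm patients without the outcome: 1931 − 388 = 1543
OR = (1892 × 1543) / (1959 × 388) = 2919356/760092 ≈ 3.84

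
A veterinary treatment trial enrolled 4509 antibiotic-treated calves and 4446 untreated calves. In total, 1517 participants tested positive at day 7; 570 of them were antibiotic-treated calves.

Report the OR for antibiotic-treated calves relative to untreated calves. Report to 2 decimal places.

OR ≈ 0.53

antibiotic-treated calves without the outcome: 4509 − 570 = 3939
untreated calves with the outcome: 1517 − 570 = 947
untreated calves without the outcome: 4446 − 947 = 3499
odds, antibiotic-treated calves = 570/3939 = 0.1447
odds, untreated calves = 947/3499 = 0.2706
OR = 0.1447 / 0.2706 = 0.53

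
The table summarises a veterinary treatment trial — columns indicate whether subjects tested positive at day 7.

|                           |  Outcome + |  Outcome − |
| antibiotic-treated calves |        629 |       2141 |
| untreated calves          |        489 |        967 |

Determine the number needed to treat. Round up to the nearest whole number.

risk, antibiotic-treated calves = 629/2770 = 0.227076
risk, untreated calves = 489/1456 = 0.335852
absolute risk difference = 0.108776
1 / 0.108776 = 9.193 → round up → 10

10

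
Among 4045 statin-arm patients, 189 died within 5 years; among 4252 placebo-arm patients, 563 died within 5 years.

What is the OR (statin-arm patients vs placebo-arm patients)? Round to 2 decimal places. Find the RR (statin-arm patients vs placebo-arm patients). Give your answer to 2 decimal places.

odds, statin-arm patients = 189/3856 = 0.04901
odds, placebo-arm patients = 563/3689 = 0.15262
OR = 0.04901 / 0.15262 = 0.32
risk, statin-arm patients = 189/4045 = 0.04672
risk, placebo-arm patients = 563/4252 = 0.13241
RR = 0.04672 / 0.13241 = 0.35

OR = 0.32; RR = 0.35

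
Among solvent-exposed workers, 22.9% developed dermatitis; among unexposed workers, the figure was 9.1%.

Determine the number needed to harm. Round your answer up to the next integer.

8

absolute risk difference = 0.138000
1 / 0.138000 = 7.246 → round up → 8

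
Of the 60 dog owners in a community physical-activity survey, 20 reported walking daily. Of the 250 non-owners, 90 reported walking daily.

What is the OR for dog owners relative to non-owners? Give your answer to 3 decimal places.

OR = (20 × 160) / (40 × 90) = 3200/3600 ≈ 0.889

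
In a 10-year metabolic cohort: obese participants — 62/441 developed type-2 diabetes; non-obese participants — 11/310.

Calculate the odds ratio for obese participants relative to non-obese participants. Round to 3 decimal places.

OR = (62 × 299) / (379 × 11) = 18538/4169 ≈ 4.447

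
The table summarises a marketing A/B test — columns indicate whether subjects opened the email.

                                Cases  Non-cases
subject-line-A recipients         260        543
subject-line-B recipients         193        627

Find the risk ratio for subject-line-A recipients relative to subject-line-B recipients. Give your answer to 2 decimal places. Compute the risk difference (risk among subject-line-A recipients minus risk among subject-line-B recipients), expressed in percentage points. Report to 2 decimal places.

risk, subject-line-A recipients = 260/803 = 0.3238
risk, subject-line-B recipients = 193/820 = 0.2354
RR = 0.3238 / 0.2354 = 1.38
risk difference = 0.3238 − 0.2354 = 0.0884 → 8.84 percentage points

RR = 1.38; RD = 8.84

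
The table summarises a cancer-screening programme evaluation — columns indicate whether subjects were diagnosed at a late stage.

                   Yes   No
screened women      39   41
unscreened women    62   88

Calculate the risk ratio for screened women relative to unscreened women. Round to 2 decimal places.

risk, screened women = 39/80 = 0.4875
risk, unscreened women = 62/150 = 0.4133
RR = 0.4875 / 0.4133 = 1.18

RR: 1.18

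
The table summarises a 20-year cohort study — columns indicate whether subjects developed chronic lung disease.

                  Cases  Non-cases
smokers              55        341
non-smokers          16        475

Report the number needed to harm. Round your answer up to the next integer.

10

risk, smokers = 55/396 = 0.138889
risk, non-smokers = 16/491 = 0.032587
absolute risk difference = 0.106302
1 / 0.106302 = 9.407 → round up → 10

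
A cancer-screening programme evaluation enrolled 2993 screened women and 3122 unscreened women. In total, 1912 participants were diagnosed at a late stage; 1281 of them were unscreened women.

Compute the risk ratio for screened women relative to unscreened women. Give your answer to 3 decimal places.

RR: 0.514

screened women with the outcome: 1912 − 1281 = 631
screened women without the outcome: 2993 − 631 = 2362
unscreened women without the outcome: 3122 − 1281 = 1841
risk, screened women = 631/2993 = 0.2108
risk, unscreened women = 1281/3122 = 0.4103
RR = 0.2108 / 0.4103 = 0.514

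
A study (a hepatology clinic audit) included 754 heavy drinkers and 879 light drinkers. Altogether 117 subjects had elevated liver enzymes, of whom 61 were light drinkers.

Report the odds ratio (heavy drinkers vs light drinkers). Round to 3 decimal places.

heavy drinkers with the outcome: 117 − 61 = 56
heavy drinkers without the outcome: 754 − 56 = 698
light drinkers without the outcome: 879 − 61 = 818
OR = (56 × 818) / (698 × 61) = 45808/42578 ≈ 1.076

OR: 1.076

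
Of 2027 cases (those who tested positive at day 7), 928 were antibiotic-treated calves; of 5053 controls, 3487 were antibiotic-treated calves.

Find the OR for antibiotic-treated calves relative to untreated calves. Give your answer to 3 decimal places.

odds, antibiotic-treated calves = 928/3487 = 0.2661
odds, untreated calves = 1099/1566 = 0.7018
OR = 0.2661 / 0.7018 = 0.379

OR: 0.379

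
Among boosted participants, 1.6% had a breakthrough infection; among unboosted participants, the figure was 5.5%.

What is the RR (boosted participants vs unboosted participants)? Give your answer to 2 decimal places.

RR = 0.01600 / 0.05500 = 0.29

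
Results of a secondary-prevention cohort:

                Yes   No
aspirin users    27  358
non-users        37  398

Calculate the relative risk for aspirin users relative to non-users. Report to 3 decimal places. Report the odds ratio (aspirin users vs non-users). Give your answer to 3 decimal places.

risk, aspirin users = 27/385 = 0.0701
risk, non-users = 37/435 = 0.0851
RR = 0.0701 / 0.0851 = 0.824
OR = (27 × 398) / (358 × 37) = 10746/13246 ≈ 0.811

RR = 0.824; OR = 0.811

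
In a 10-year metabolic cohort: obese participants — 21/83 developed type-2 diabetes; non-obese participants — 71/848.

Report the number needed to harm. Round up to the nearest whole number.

NNH ≈ 6

risk, obese participants = 21/83 = 0.253012
risk, non-obese participants = 71/848 = 0.083726
absolute risk difference = 0.169286
1 / 0.169286 = 5.907 → round up → 6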